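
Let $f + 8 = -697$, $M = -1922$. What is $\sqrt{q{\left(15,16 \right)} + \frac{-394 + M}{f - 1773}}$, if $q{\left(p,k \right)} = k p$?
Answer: $\frac{\sqrt{41095978}}{413} \approx 15.522$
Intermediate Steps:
$f = -705$ ($f = -8 - 697 = -705$)
$\sqrt{q{\left(15,16 \right)} + \frac{-394 + M}{f - 1773}} = \sqrt{16 \cdot 15 + \frac{-394 - 1922}{-705 - 1773}} = \sqrt{240 - \frac{2316}{-2478}} = \sqrt{240 - - \frac{386}{413}} = \sqrt{240 + \frac{386}{413}} = \sqrt{\frac{99506}{413}} = \frac{\sqrt{41095978}}{413}$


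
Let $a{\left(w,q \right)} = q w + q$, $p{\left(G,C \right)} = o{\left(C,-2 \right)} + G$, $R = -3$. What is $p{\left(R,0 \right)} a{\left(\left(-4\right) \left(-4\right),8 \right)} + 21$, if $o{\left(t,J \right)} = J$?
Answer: $-659$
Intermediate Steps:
$p{\left(G,C \right)} = -2 + G$
$a{\left(w,q \right)} = q + q w$
$p{\left(R,0 \right)} a{\left(\left(-4\right) \left(-4\right),8 \right)} + 21 = \left(-2 - 3\right) 8 \left(1 - -16\right) + 21 = - 5 \cdot 8 \left(1 + 16\right) + 21 = - 5 \cdot 8 \cdot 17 + 21 = \left(-5\right) 136 + 21 = -680 + 21 = -659$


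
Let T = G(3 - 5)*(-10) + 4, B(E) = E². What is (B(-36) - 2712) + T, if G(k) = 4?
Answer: -1452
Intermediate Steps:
T = -36 (T = 4*(-10) + 4 = -40 + 4 = -36)
(B(-36) - 2712) + T = ((-36)² - 2712) - 36 = (1296 - 2712) - 36 = -1416 - 36 = -1452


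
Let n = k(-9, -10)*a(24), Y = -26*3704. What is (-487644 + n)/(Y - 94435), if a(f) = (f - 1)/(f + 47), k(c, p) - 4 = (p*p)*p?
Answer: 34645632/13542469 ≈ 2.5583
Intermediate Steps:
k(c, p) = 4 + p³ (k(c, p) = 4 + (p*p)*p = 4 + p²*p = 4 + p³)
Y = -96304
a(f) = (-1 + f)/(47 + f)
n = -22908/71 (n = (4 + (-10)³)*((-1 + 24)/(47 + 24)) = (4 - 1000)*(23/71) = -996*23/71 = -22908/71 ≈ -322.65)
(-487644 + n)/(Y - 94435) = (-487644 - 22908/71)/(-96304 - 94435) = -34645632/71/(-190739) = -34645632/71*(-1/190739) = 34645632/13542469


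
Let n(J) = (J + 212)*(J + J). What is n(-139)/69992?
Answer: -10147/34996 ≈ -0.28995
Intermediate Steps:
n(J) = 2*J*(212 + J) (n(J) = (212 + J)*(2*J) = 2*J*(212 + J))
n(-139)/69992 = (2*(-139)*(212 - 139))/69992 = (2*(-139)*73)*(1/69992) = -20294*1/69992 = -10147/34996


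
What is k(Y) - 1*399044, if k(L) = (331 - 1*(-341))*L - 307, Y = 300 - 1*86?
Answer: -255543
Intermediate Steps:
Y = 214 (Y = 300 - 86 = 214)
k(L) = -307 + 672*L (k(L) = (331 + 341)*L - 307 = 672*L - 307 = -307 + 672*L)
k(Y) - 1*399044 = (-307 + 672*214) - 1*399044 = (-307 + 143808) - 399044 = 143501 - 399044 = -255543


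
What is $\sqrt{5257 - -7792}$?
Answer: $\sqrt{13049} \approx 114.23$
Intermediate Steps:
$\sqrt{5257 - -7792} = \sqrt{5257 + \left(-15539 + 23331\right)} = \sqrt{5257 + 7792} = \sqrt{13049}$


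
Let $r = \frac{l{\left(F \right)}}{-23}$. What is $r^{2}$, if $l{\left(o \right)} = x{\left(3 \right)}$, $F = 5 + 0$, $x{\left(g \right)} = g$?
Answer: $\frac{9}{529} \approx 0.017013$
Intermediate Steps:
$F = 5$
$l{\left(o \right)} = 3$
$r = - \frac{3}{23}$ ($r = \frac{3}{-23} = 3 \left(- \frac{1}{23}\right) = - \frac{3}{23} \approx -0.13043$)
$r^{2} = \left(- \frac{3}{23}\right)^{2} = \frac{9}{529}$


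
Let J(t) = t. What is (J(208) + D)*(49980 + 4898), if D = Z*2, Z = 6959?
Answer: 775206628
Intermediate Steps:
D = 13918 (D = 6959*2 = 13918)
(J(208) + D)*(49980 + 4898) = (208 + 13918)*(49980 + 4898) = 14126*54878 = 775206628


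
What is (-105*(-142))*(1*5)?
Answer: 74550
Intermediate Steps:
(-105*(-142))*(1*5) = 14910*5 = 74550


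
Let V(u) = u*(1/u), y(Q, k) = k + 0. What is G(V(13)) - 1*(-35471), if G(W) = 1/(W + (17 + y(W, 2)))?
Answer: 709421/20 ≈ 35471.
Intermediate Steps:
y(Q, k) = k
V(u) = 1 (V(u) = u/u = 1)
G(W) = 1/(19 + W) (G(W) = 1/(W + (17 + 2)) = 1/(W + 19) = 1/(19 + W))
G(V(13)) - 1*(-35471) = 1/(19 + 1) - 1*(-35471) = 1/20 + 35471 = 709421/20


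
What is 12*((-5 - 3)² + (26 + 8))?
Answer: 1176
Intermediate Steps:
12*((-5 - 3)² + (26 + 8)) = 12*((-8)² + 34) = 12*(64 + 34) = 12*98 = 1176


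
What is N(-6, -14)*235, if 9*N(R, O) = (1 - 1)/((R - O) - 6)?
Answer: 0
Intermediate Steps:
N(R, O) = 0 (N(R, O) = ((1 - 1)/((R - O) - 6))/9 = (0/(-6 + R - O))/9 = (⅑)*0 = 0)
N(-6, -14)*235 = 0*235 = 0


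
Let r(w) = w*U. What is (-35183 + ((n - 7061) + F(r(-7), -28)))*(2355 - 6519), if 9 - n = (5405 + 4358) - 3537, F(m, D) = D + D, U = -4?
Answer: 202024788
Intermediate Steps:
r(w) = -4*w (r(w) = w*(-4) = -4*w)
F(m, D) = 2*D
n = -6217 (n = 9 - ((5405 + 4358) - 3537) = 9 - (9763 - 3537) = 9 - 1*6226 = 9 - 6226 = -6217)
(-35183 + ((n - 7061) + F(r(-7), -28)))*(2355 - 6519) = (-35183 + ((-6217 - 7061) + 2*(-28)))*(2355 - 6519) = (-35183 + (-13278 - 56))*(-4164) = (-35183 - 13334)*(-4164) = -48517*(-4164) = 202024788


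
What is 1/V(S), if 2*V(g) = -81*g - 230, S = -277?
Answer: 2/22207 ≈ 9.0062e-5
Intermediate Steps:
V(g) = -115 - 81*g/2 (V(g) = (-81*g - 230)/2 = (-230 - 81*g)/2 = -115 - 81*g/2)
1/V(S) = 1/(-115 - 81/2*(-277)) = 1/(-115 + 22437/2) = 1/(22207/2) = 2/22207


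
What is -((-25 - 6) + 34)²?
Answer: -9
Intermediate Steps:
-((-25 - 6) + 34)² = -(-31 + 34)² = -1*3² = -1*9 = -9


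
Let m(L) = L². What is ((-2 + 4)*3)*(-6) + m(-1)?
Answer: -35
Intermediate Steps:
((-2 + 4)*3)*(-6) + m(-1) = ((-2 + 4)*3)*(-6) + (-1)² = (2*3)*(-6) + 1 = 6*(-6) + 1 = -36 + 1 = -35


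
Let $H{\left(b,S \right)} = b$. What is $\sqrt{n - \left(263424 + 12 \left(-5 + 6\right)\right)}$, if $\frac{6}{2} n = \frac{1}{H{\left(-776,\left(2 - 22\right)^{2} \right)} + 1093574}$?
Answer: $\frac{i \sqrt{713372423472758}}{52038} \approx 513.26 i$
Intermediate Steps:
$n = \frac{1}{3278394}$ ($n = \frac{1}{3 \left(-776 + 1093574\right)} = \frac{1}{3 \cdot 1092798} = \frac{1}{3} \cdot \frac{1}{1092798} = \frac{1}{3278394} \approx 3.0503 \cdot 10^{-7}$)
$\sqrt{n - \left(263424 + 12 \left(-5 + 6\right)\right)} = \sqrt{\frac{1}{3278394} - \left(263424 + 12 \left(-5 + 6\right)\right)} = \sqrt{\frac{1}{3278394} - 263436} = \sqrt{- \frac{863647001783}{3278394}} = \frac{i \sqrt{713372423472758}}{52038}$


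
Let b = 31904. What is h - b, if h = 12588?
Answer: -19316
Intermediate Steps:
h - b = 12588 - 1*31904 = 12588 - 31904 = -19316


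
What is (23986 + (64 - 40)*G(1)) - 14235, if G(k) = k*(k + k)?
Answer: 9799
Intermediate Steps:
G(k) = 2*k² (G(k) = k*(2*k) = 2*k²)
(23986 + (64 - 40)*G(1)) - 14235 = (23986 + (64 - 40)*(2*1²)) - 14235 = (23986 + 24*(2*1)) - 14235 = (23986 + 24*2) - 14235 = (23986 + 48) - 14235 = 24034 - 14235 = 9799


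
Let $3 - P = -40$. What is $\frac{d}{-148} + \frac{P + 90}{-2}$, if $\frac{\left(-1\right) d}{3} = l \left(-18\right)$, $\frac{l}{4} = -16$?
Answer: $- \frac{3193}{74} \approx -43.149$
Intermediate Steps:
$l = -64$ ($l = 4 \left(-16\right) = -64$)
$P = 43$ ($P = 3 - -40 = 3 + 40 = 43$)
$d = -3456$ ($d = - 3 \left(\left(-64\right) \left(-18\right)\right) = \left(-3\right) 1152 = -3456$)
$\frac{d}{-148} + \frac{P + 90}{-2} = - \frac{3456}{-148} + \frac{43 + 90}{-2} = \left(-3456\right) \left(- \frac{1}{148}\right) + 133 \left(- \frac{1}{2}\right) = \frac{864}{37} - \frac{133}{2} = - \frac{3193}{74}$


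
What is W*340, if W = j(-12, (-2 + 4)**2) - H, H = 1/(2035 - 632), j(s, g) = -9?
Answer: -4293520/1403 ≈ -3060.2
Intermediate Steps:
H = 1/1403 ≈ 0.00071276
W = -12628/1403 (W = -9 - 1*1/1403 = -9 - 1/1403 = -12628/1403 ≈ -9.0007)
W*340 = -12628/1403*340 = -4293520/1403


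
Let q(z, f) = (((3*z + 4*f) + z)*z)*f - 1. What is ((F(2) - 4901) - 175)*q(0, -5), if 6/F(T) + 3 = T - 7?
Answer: 20307/4 ≈ 5076.8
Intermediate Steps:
F(T) = 6/(-10 + T) (F(T) = 6/(-3 + (T - 7)) = 6/(-3 + (-7 + T)) = 6/(-10 + T))
q(z, f) = -1 + f*z*(4*f + 4*z) (q(z, f) = ((4*f + 4*z)*z)*f - 1 = (z*(4*f + 4*z))*f - 1 = f*z*(4*f + 4*z) - 1 = -1 + f*z*(4*f + 4*z))
((F(2) - 4901) - 175)*q(0, -5) = ((6/(-10 + 2) - 4901) - 175)*(-1 + 4*(-5)*0**2 + 4*0*(-5)**2) = ((6/(-8) - 4901) - 175)*(-1 + 4*(-5)*0 + 4*0*25) = ((6*(-1/8) - 4901) - 175)*(-1 + 0 + 0) = ((-3/4 - 4901) - 175)*(-1) = (-19607/4 - 175)*(-1) = -20307/4*(-1) = 20307/4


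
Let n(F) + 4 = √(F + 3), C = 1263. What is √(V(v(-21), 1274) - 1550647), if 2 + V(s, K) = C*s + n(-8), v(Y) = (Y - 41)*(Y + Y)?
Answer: √(1738199 + I*√5) ≈ 1318.4 + 0.e-3*I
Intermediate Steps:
n(F) = -4 + √(3 + F) (n(F) = -4 + √(F + 3) = -4 + √(3 + F))
v(Y) = 2*Y*(-41 + Y) (v(Y) = (-41 + Y)*(2*Y) = 2*Y*(-41 + Y))
V(s, K) = -6 + 1263*s + I*√5 (V(s, K) = -2 + (1263*s + (-4 + √(3 - 8))) = -2 + (1263*s + (-4 + √(-5))) = -2 + (1263*s + (-4 + I*√5)) = -2 + (-4 + 1263*s + I*√5) = -6 + 1263*s + I*√5)
√(V(v(-21), 1274) - 1550647) = √((-6 + 1263*(2*(-21)*(-41 - 21)) + I*√5) - 1550647) = √((-6 + 1263*(2*(-21)*(-62)) + I*√5) - 1550647) = √((-6 + 1263*2604 + I*√5) - 1550647) = √((-6 + 3288852 + I*√5) - 1550647) = √((3288846 + I*√5) - 1550647) = √(1738199 + I*√5)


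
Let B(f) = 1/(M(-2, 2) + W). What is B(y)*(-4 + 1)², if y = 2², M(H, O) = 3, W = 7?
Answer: 9/10 ≈ 0.90000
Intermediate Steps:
y = 4
B(f) = ⅒ (B(f) = 1/(3 + 7) = 1/10 = ⅒)
B(y)*(-4 + 1)² = (-4 + 1)²/10 = (⅒)*(-3)² = (⅒)*9 = 9/10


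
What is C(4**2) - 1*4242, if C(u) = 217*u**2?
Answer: 51310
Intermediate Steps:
C(4**2) - 1*4242 = 217*(4**2)**2 - 1*4242 = 217*16**2 - 4242 = 217*256 - 4242 = 55552 - 4242 = 51310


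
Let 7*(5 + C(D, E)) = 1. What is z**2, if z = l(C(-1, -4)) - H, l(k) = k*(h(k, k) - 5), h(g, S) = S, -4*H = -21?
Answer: 69806025/38416 ≈ 1817.1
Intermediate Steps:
H = 21/4 (H = -1/4*(-21) = 21/4 ≈ 5.2500)
C(D, E) = -34/7 (C(D, E) = -5 + (1/7)*1 = -5 + 1/7 = -34/7)
l(k) = k*(-5 + k) (l(k) = k*(k - 5) = k*(-5 + k))
z = 8355/196 (z = -34*(-5 - 34/7)/7 - 1*21/4 = -34/7*(-69/7) - 21/4 = 2346/49 - 21/4 = 8355/196 ≈ 42.628)
z**2 = (8355/196)**2 = 69806025/38416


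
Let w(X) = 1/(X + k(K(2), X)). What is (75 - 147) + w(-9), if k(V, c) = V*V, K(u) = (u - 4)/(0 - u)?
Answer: -577/8 ≈ -72.125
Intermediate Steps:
K(u) = -(-4 + u)/u (K(u) = (-4 + u)/((-u)) = (-4 + u)*(-1/u) = -(-4 + u)/u)
k(V, c) = V²
w(X) = 1/(1 + X) (w(X) = 1/(X + ((4 - 1*2)/2)²) = 1/(X + ((4 - 2)/2)²) = 1/(X + ((½)*2)²) = 1/(X + 1²) = 1/(X + 1) = 1/(1 + X))
(75 - 147) + w(-9) = (75 - 147) + 1/(1 - 9) = -72 + 1/(-8) = -72 - ⅛ = -577/8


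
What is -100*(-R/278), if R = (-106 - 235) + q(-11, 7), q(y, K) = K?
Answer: -16700/139 ≈ -120.14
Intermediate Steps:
R = -334 (R = (-106 - 235) + 7 = -341 + 7 = -334)
-100*(-R/278) = -100/((-278/(-334))) = -100/((-278*(-1/334))) = -100/139/167 = -100*167/139 = -16700/139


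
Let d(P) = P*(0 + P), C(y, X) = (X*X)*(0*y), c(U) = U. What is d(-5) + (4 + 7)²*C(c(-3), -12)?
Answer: 25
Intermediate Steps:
C(y, X) = 0 (C(y, X) = X²*0 = 0)
d(P) = P² (d(P) = P*P = P²)
d(-5) + (4 + 7)²*C(c(-3), -12) = (-5)² + (4 + 7)²*0 = 25 + 11²*0 = 25 + 121*0 = 25 + 0 = 25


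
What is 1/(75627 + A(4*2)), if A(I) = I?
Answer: 1/75635 ≈ 1.3221e-5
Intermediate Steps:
1/(75627 + A(4*2)) = 1/(75627 + 4*2) = 1/(75627 + 8) = 1/75635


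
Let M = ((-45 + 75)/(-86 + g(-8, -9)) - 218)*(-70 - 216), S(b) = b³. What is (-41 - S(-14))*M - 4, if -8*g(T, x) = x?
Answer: 114615122480/679 ≈ 1.6880e+8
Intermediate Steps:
g(T, x) = -x/8
M = 42402932/679 (M = ((-45 + 75)/(-86 - ⅛*(-9)) - 218)*(-70 - 216) = (30/(-86 + 9/8) - 218)*(-286) = (30/(-679/8) - 218)*(-286) = (30*(-8/679) - 218)*(-286) = (-240/679 - 218)*(-286) = -148262/679*(-286) = 42402932/679 ≈ 62449.)
(-41 - S(-14))*M - 4 = (-41 - 1*(-14)³)*(42402932/679) - 4 = (-41 - 1*(-2744))*(42402932/679) - 4 = (-41 + 2744)*(42402932/679) - 4 = 2703*(42402932/679) - 4 = 114615125196/679 - 4 = 114615122480/679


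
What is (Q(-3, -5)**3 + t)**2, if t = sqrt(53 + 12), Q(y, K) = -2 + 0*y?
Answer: (-8 + sqrt(65))**2 ≈ 0.0038760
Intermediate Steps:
Q(y, K) = -2 (Q(y, K) = -2 + 0 = -2)
t = sqrt(65) ≈ 8.0623
(Q(-3, -5)**3 + t)**2 = ((-2)**3 + sqrt(65))**2 = (-8 + sqrt(65))**2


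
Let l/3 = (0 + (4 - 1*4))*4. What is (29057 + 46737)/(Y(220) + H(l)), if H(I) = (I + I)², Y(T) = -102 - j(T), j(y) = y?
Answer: -37897/161 ≈ -235.39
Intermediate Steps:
l = 0 (l = 3*((0 + (4 - 1*4))*4) = 3*((0 + (4 - 4))*4) = 3*((0 + 0)*4) = 3*(0*4) = 3*0 = 0)
Y(T) = -102 - T
H(I) = 4*I² (H(I) = (2*I)² = 4*I²)
(29057 + 46737)/(Y(220) + H(l)) = (29057 + 46737)/((-102 - 1*220) + 4*0²) = 75794/((-102 - 220) + 4*0) = 75794/(-322 + 0) = 75794/(-322) = 75794*(-1/322) = -37897/161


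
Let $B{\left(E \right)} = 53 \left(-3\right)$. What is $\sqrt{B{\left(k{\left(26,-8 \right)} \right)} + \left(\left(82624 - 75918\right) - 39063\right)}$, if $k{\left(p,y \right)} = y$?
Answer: $2 i \sqrt{8129} \approx 180.32 i$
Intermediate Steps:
$B{\left(E \right)} = -159$
$\sqrt{B{\left(k{\left(26,-8 \right)} \right)} + \left(\left(82624 - 75918\right) - 39063\right)} = \sqrt{-159 + \left(\left(82624 - 75918\right) - 39063\right)} = \sqrt{-159 + \left(6706 - 39063\right)} = \sqrt{-159 - 32357} = \sqrt{-32516} = 2 i \sqrt{8129}$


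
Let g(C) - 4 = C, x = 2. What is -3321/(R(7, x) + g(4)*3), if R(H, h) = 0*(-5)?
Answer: -1107/8 ≈ -138.38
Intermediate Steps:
R(H, h) = 0
g(C) = 4 + C
-3321/(R(7, x) + g(4)*3) = -3321/(0 + (4 + 4)*3) = -3321/(0 + 8*3) = -3321/(0 + 24) = -3321/24 = -3321*1/24 = -1107/8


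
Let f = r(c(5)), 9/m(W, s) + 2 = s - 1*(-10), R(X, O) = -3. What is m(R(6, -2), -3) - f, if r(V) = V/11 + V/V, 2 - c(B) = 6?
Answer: 64/55 ≈ 1.1636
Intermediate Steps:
c(B) = -4 (c(B) = 2 - 1*6 = 2 - 6 = -4)
m(W, s) = 9/(8 + s) (m(W, s) = 9/(-2 + (s - 1*(-10))) = 9/(-2 + (s + 10)) = 9/(-2 + (10 + s)) = 9/(8 + s))
r(V) = 1 + V/11 (r(V) = V*(1/11) + 1 = V/11 + 1 = 1 + V/11)
f = 7/11 (f = 1 + (1/11)*(-4) = 1 - 4/11 = 7/11 ≈ 0.63636)
m(R(6, -2), -3) - f = 9/(8 - 3) - 1*7/11 = 9/5 - 7/11 = 64/55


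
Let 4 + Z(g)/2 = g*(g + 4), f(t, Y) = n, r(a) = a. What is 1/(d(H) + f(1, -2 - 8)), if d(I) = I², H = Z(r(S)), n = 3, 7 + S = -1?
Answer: 1/3139 ≈ 0.00031857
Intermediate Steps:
S = -8 (S = -7 - 1 = -8)
f(t, Y) = 3
Z(g) = -8 + 2*g*(4 + g) (Z(g) = -8 + 2*(g*(g + 4)) = -8 + 2*(g*(4 + g)) = -8 + 2*g*(4 + g))
H = 56 (H = -8 + 2*(-8)² + 8*(-8) = -8 + 2*64 - 64 = -8 + 128 - 64 = 56)
1/(d(H) + f(1, -2 - 8)) = 1/(56² + 3) = 1/(3136 + 3) = 1/3139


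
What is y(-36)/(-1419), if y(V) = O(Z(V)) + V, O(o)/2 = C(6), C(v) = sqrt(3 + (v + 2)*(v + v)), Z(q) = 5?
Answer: 12/473 - 2*sqrt(11)/473 ≈ 0.011346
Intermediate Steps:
C(v) = sqrt(3 + 2*v*(2 + v)) (C(v) = sqrt(3 + (2 + v)*(2*v)) = sqrt(3 + 2*v*(2 + v)))
O(o) = 6*sqrt(11) (O(o) = 2*sqrt(3 + 2*6**2 + 4*6) = 2*sqrt(3 + 2*36 + 24) = 2*sqrt(3 + 72 + 24) = 2*sqrt(99) = 2*(3*sqrt(11)) = 6*sqrt(11))
y(V) = V + 6*sqrt(11) (y(V) = 6*sqrt(11) + V = V + 6*sqrt(11))
y(-36)/(-1419) = (-36 + 6*sqrt(11))/(-1419) = (-36 + 6*sqrt(11))*(-1/1419) = 12/473 - 2*sqrt(11)/473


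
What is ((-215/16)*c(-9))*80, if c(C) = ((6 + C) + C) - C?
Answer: 3225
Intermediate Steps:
c(C) = 6 + C (c(C) = (6 + 2*C) - C = 6 + C)
((-215/16)*c(-9))*80 = ((-215/16)*(6 - 9))*80 = (-215*1/16*(-3))*80 = -215/16*(-3)*80 = (645/16)*80 = 3225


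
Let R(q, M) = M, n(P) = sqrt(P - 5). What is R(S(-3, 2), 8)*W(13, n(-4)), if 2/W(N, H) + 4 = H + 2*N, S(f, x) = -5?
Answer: 352/493 - 48*I/493 ≈ 0.714 - 0.097363*I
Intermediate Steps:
n(P) = sqrt(-5 + P)
W(N, H) = 2/(-4 + H + 2*N) (W(N, H) = 2/(-4 + (H + 2*N)) = 2/(-4 + H + 2*N))
R(S(-3, 2), 8)*W(13, n(-4)) = 8*(2/(-4 + sqrt(-5 - 4) + 2*13)) = 8*(2/(-4 + sqrt(-9) + 26)) = 8*(2/(-4 + 3*I + 26)) = 8*(2/(22 + 3*I)) = 8*(2*((22 - 3*I)/493)) = 8*(2*(22 - 3*I)/493) = 16*(22 - 3*I)/493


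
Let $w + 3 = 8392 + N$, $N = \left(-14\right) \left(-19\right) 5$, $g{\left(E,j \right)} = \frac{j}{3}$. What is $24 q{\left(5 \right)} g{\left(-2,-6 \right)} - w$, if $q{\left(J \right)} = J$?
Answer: $-9959$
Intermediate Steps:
$g{\left(E,j \right)} = \frac{j}{3}$ ($g{\left(E,j \right)} = j \frac{1}{3} = \frac{j}{3}$)
$N = 1330$ ($N = 266 \cdot 5 = 1330$)
$w = 9719$ ($w = -3 + \left(8392 + 1330\right) = -3 + 9722 = 9719$)
$24 q{\left(5 \right)} g{\left(-2,-6 \right)} - w = 24 \cdot 5 \cdot \frac{1}{3} \left(-6\right) - 9719 = 120 \left(-2\right) - 9719 = -240 - 9719 = -9959$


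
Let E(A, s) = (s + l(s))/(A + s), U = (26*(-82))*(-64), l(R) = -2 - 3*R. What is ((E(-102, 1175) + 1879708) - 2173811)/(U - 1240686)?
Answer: 315574871/1184847374 ≈ 0.26634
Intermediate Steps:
U = 136448 (U = -2132*(-64) = 136448)
E(A, s) = (-2 - 2*s)/(A + s) (E(A, s) = (s + (-2 - 3*s))/(A + s) = (-2 - 2*s)/(A + s))
((E(-102, 1175) + 1879708) - 2173811)/(U - 1240686) = ((2*(-1 - 1*1175)/(-102 + 1175) + 1879708) - 2173811)/(136448 - 1240686) = ((2*(-1 - 1175)/1073 + 1879708) - 2173811)/(-1104238) = ((2*(1/1073)*(-1176) + 1879708) - 2173811)*(-1/1104238) = ((-2352/1073 + 1879708) - 2173811)*(-1/1104238) = (2016924332/1073 - 2173811)*(-1/1104238) = -315574871/1073*(-1/1104238) = 315574871/1184847374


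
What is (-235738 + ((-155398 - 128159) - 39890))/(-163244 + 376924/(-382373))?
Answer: 213817246005/62420474936 ≈ 3.4254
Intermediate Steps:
(-235738 + ((-155398 - 128159) - 39890))/(-163244 + 376924/(-382373)) = (-235738 + (-283557 - 39890))/(-163244 + 376924*(-1/382373)) = (-235738 - 323447)/(-163244 - 376924/382373) = -559185/(-62420474936/382373) = -559185*(-382373/62420474936) = 213817246005/62420474936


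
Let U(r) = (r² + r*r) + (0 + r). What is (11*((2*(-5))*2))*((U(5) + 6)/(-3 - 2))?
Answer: 2684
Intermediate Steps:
U(r) = r + 2*r² (U(r) = (r² + r²) + r = 2*r² + r = r + 2*r²)
(11*((2*(-5))*2))*((U(5) + 6)/(-3 - 2)) = (11*((2*(-5))*2))*((5*(1 + 2*5) + 6)/(-3 - 2)) = (11*(-10*2))*((5*(1 + 10) + 6)/(-5)) = (11*(-20))*((5*11 + 6)*(-⅕)) = -220*(55 + 6)*(-1)/5 = -13420*(-1)/5 = -220*(-61/5) = 2684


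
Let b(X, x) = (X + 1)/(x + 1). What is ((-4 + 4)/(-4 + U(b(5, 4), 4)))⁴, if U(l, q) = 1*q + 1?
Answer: 0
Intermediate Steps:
b(X, x) = (1 + X)/(1 + x)
U(l, q) = 1 + q (U(l, q) = q + 1 = 1 + q)
((-4 + 4)/(-4 + U(b(5, 4), 4)))⁴ = ((-4 + 4)/(-4 + (1 + 4)))⁴ = (0/(-4 + 5))⁴ = (0/1)⁴ = (0*1)⁴ = 0⁴ = 0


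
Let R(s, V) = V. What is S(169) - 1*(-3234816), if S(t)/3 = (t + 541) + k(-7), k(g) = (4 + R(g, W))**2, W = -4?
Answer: 3236946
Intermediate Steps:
k(g) = 0 (k(g) = (4 - 4)**2 = 0**2 = 0)
S(t) = 1623 + 3*t (S(t) = 3*((t + 541) + 0) = 3*((541 + t) + 0) = 3*(541 + t) = 1623 + 3*t)
S(169) - 1*(-3234816) = (1623 + 3*169) - 1*(-3234816) = (1623 + 507) + 3234816 = 2130 + 3234816 = 3236946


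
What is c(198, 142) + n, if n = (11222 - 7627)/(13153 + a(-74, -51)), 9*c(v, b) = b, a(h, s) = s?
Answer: 1892839/117918 ≈ 16.052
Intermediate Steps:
c(v, b) = b/9
n = 3595/13102 (n = (11222 - 7627)/(13153 - 51) = 3595/13102 ≈ 0.27439)
c(198, 142) + n = (⅑)*142 + 3595/13102 = 142/9 + 3595/13102 = 1892839/117918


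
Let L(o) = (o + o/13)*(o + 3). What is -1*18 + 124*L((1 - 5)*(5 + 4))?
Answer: 2062134/13 ≈ 1.5863e+5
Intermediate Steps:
L(o) = 14*o*(3 + o)/13 (L(o) = (o + o*(1/13))*(3 + o) = (o + o/13)*(3 + o) = (14*o/13)*(3 + o) = 14*o*(3 + o)/13)
-1*18 + 124*L((1 - 5)*(5 + 4)) = -1*18 + 124*(14*((1 - 5)*(5 + 4))*(3 + (1 - 5)*(5 + 4))/13) = -18 + 124*(14*(-4*9)*(3 - 4*9)/13) = -18 + 124*((14/13)*(-36)*(3 - 36)) = -18 + 124*((14/13)*(-36)*(-33)) = -18 + 124*(16632/13) = -18 + 2062368/13 = 2062134/13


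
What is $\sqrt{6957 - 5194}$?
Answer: $\sqrt{1763} \approx 41.988$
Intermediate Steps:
$\sqrt{6957 - 5194} = \sqrt{1763}$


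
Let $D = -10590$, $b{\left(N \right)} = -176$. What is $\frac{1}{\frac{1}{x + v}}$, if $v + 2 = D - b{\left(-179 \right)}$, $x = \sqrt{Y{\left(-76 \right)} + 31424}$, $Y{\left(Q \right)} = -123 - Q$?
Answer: $-10416 + \sqrt{31377} \approx -10239.0$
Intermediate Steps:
$x = \sqrt{31377}$ ($x = \sqrt{\left(-123 - -76\right) + 31424} = \sqrt{\left(-123 + 76\right) + 31424} = \sqrt{-47 + 31424} = \sqrt{31377} \approx 177.14$)
$v = -10416$ ($v = -2 - 10414 = -10416$)
$\frac{1}{\frac{1}{x + v}} = \frac{1}{\frac{1}{\sqrt{31377} - 10416}} = \frac{1}{\frac{1}{-10416 + \sqrt{31377}}} = -10416 + \sqrt{31377}$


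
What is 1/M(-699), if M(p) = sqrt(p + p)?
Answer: -I*sqrt(1398)/1398 ≈ -0.026745*I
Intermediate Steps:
M(p) = sqrt(2)*sqrt(p) (M(p) = sqrt(2*p) = sqrt(2)*sqrt(p))
1/M(-699) = 1/(sqrt(2)*sqrt(-699)) = 1/(sqrt(2)*(I*sqrt(699))) = 1/(I*sqrt(1398)) = -I*sqrt(1398)/1398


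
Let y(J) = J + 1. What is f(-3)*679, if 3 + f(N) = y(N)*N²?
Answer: -14259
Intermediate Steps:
y(J) = 1 + J
f(N) = -3 + N²*(1 + N) (f(N) = -3 + (1 + N)*N² = -3 + N²*(1 + N))
f(-3)*679 = (-3 + (-3)²*(1 - 3))*679 = (-3 + 9*(-2))*679 = (-3 - 18)*679 = -21*679 = -14259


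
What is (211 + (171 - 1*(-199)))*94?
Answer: 54614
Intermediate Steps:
(211 + (171 - 1*(-199)))*94 = (211 + (171 + 199))*94 = (211 + 370)*94 = 581*94 = 54614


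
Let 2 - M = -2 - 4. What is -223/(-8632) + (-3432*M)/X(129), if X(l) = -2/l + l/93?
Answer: -947762544653/47346520 ≈ -20018.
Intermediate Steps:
M = 8 (M = 2 - (-2 - 4) = 2 - 1*(-6) = 2 + 6 = 8)
X(l) = -2/l + l/93 (X(l) = -2/l + l*(1/93) = -2/l + l/93)
-223/(-8632) + (-3432*M)/X(129) = -223/(-8632) + (-3432*8)/(-2/129 + (1/93)*129) = -223*(-1/8632) + (-264*104)/(-2*1/129 + 43/31) = 223/8632 - 27456/(-2/129 + 43/31) = 223/8632 - 27456/5485/3999 = 223/8632 - 27456*3999/5485 = 223/8632 - 109796544/5485 = -947762544653/47346520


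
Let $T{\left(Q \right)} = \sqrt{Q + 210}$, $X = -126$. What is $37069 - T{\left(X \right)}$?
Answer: $37069 - 2 \sqrt{21} \approx 37060.0$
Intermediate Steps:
$T{\left(Q \right)} = \sqrt{210 + Q}$
$37069 - T{\left(X \right)} = 37069 - \sqrt{210 - 126} = 37069 - \sqrt{84} = 37069 - 2 \sqrt{21}$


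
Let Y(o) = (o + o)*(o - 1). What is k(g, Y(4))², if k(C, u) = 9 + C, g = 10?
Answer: 361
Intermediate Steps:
Y(o) = 2*o*(-1 + o) (Y(o) = (2*o)*(-1 + o) = 2*o*(-1 + o))
k(g, Y(4))² = (9 + 10)² = 19² = 361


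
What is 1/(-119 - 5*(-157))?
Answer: 1/666 ≈ 0.0015015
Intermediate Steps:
1/(-119 - 5*(-157)) = 1/(-119 + 785) = 1/666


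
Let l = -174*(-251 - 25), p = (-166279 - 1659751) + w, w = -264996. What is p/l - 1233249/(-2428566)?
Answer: -418247424895/9719121132 ≈ -43.033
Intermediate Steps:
p = -2091026 (p = (-166279 - 1659751) - 264996 = -1826030 - 264996 = -2091026)
l = 48024 (l = -174*(-276) = 48024)
p/l - 1233249/(-2428566) = -2091026/48024 - 1233249/(-2428566) = -2091026*1/48024 - 1233249*(-1/2428566) = -1045513/24012 + 411083/809522 = -418247424895/9719121132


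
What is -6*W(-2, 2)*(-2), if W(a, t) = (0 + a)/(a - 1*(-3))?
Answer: -24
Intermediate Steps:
W(a, t) = a/(3 + a) (W(a, t) = a/(a + 3) = a/(3 + a))
-6*W(-2, 2)*(-2) = -(-12)/(3 - 2)*(-2) = -(-12)/1*(-2) = -(-12)*(-2) = -6*(-2)*(-2) = 12*(-2) = -24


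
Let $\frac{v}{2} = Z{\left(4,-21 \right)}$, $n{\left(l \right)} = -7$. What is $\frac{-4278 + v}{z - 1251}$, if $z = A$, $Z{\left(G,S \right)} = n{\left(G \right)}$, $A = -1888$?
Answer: $\frac{4292}{3139} \approx 1.3673$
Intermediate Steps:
$Z{\left(G,S \right)} = -7$
$v = -14$ ($v = 2 \left(-7\right) = -14$)
$z = -1888$
$\frac{-4278 + v}{z - 1251} = \frac{-4278 - 14}{-1888 - 1251} = - \frac{4292}{-3139} = \left(-4292\right) \left(- \frac{1}{3139}\right) = \frac{4292}{3139}$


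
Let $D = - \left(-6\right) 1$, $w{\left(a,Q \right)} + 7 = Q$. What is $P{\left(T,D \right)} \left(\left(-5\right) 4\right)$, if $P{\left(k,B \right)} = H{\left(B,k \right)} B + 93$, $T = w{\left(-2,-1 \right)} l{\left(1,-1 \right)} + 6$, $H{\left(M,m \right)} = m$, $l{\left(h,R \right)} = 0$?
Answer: $-2580$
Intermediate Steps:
$w{\left(a,Q \right)} = -7 + Q$
$D = 6$ ($D = \left(-1\right) \left(-6\right) = 6$)
$T = 6$ ($T = \left(-7 - 1\right) 0 + 6 = \left(-8\right) 0 + 6 = 0 + 6 = 6$)
$P{\left(k,B \right)} = 93 + B k$ ($P{\left(k,B \right)} = k B + 93 = B k + 93 = 93 + B k$)
$P{\left(T,D \right)} \left(\left(-5\right) 4\right) = \left(93 + 6 \cdot 6\right) \left(\left(-5\right) 4\right) = \left(93 + 36\right) \left(-20\right) = 129 \left(-20\right) = -2580$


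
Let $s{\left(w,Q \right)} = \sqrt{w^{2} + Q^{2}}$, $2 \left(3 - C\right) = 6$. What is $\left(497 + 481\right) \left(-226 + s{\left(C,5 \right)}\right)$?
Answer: $-216138$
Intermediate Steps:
$C = 0$ ($C = 3 - 3 = 0$)
$s{\left(w,Q \right)} = \sqrt{Q^{2} + w^{2}}$
$\left(497 + 481\right) \left(-226 + s{\left(C,5 \right)}\right) = \left(497 + 481\right) \left(-226 + \sqrt{5^{2} + 0^{2}}\right) = 978 \left(-226 + \sqrt{25 + 0}\right) = 978 \left(-226 + \sqrt{25}\right) = 978 \left(-226 + 5\right) = 978 \left(-221\right) = -216138$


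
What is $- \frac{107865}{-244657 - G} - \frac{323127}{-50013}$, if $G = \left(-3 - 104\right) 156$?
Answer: $\frac{1756806640}{253360301} \approx 6.934$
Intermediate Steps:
$G = -16692$ ($G = \left(-107\right) 156 = -16692$)
$- \frac{107865}{-244657 - G} - \frac{323127}{-50013} = - \frac{107865}{-244657 - -16692} - \frac{323127}{-50013} = - \frac{107865}{-244657 + 16692} - - \frac{35903}{5557} = - \frac{107865}{-227965} + \frac{35903}{5557} = \left(-107865\right) \left(- \frac{1}{227965}\right) + \frac{35903}{5557} = \frac{21573}{45593} + \frac{35903}{5557} = \frac{1756806640}{253360301}$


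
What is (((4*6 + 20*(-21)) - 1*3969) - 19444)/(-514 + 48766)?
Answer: -23809/48252 ≈ -0.49343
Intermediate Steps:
(((4*6 + 20*(-21)) - 1*3969) - 19444)/(-514 + 48766) = (((24 - 420) - 3969) - 19444)/48252 = ((-396 - 3969) - 19444)*(1/48252) = (-4365 - 19444)*(1/48252) = -23809*1/48252 = -23809/48252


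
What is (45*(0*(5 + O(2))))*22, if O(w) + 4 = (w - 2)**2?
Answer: 0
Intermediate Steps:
O(w) = -4 + (-2 + w)**2 (O(w) = -4 + (w - 2)**2 = -4 + (-2 + w)**2)
(45*(0*(5 + O(2))))*22 = (45*(0*(5 + 2*(-4 + 2))))*22 = (45*(0*(5 + 2*(-2))))*22 = (45*(0*(5 - 4)))*22 = (45*(0*1))*22 = (45*0)*22 = 0*22 = 0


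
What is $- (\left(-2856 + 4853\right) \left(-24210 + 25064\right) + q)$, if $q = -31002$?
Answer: $-1674436$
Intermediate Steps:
$- (\left(-2856 + 4853\right) \left(-24210 + 25064\right) + q) = - (\left(-2856 + 4853\right) \left(-24210 + 25064\right) - 31002) = - (1997 \cdot 854 - 31002) = - (1705438 - 31002) = \left(-1\right) 1674436 = -1674436$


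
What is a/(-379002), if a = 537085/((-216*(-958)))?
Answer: -537085/78426125856 ≈ -6.8483e-6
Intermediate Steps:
a = 537085/206928 ≈ 2.5955
a/(-379002) = (537085/206928)/(-379002) = (537085/206928)*(-1/379002) = -537085/78426125856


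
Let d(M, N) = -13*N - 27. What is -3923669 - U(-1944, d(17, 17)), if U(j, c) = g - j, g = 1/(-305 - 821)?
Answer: -4420240237/1126 ≈ -3.9256e+6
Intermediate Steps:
g = -1/1126 (g = 1/(-1126) = -1/1126 ≈ -0.00088810)
d(M, N) = -27 - 13*N
U(j, c) = -1/1126 - j
-3923669 - U(-1944, d(17, 17)) = -3923669 - (-1/1126 - 1*(-1944)) = -3923669 - (-1/1126 + 1944) = -3923669 - 1*2188943/1126 = -3923669 - 2188943/1126 = -4420240237/1126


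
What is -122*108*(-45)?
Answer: 592920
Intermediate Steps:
-122*108*(-45) = -13176*(-45) = 592920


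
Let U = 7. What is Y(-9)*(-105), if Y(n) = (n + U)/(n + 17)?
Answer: 105/4 ≈ 26.250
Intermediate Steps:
Y(n) = (7 + n)/(17 + n) (Y(n) = (n + 7)/(n + 17) = (7 + n)/(17 + n))
Y(-9)*(-105) = ((7 - 9)/(17 - 9))*(-105) = (-2/8)*(-105) = ((1/8)*(-2))*(-105) = -1/4*(-105) = 105/4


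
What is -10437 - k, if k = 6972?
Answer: -17409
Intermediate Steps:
-10437 - k = -10437 - 1*6972 = -10437 - 6972 = -17409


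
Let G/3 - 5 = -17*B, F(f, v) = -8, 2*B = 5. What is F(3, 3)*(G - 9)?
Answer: 972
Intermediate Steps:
B = 5/2 (B = (1/2)*5 = 5/2 ≈ 2.5000)
G = -225/2 (G = 15 + 3*(-17*5/2) = 15 + 3*(-85/2) = 15 - 255/2 = -225/2 ≈ -112.50)
F(3, 3)*(G - 9) = -8*(-225/2 - 9) = -8*(-243/2) = 972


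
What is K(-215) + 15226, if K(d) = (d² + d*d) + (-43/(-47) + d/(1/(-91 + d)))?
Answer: 8152945/47 ≈ 1.7347e+5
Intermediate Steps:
K(d) = 43/47 + 2*d² + d*(-91 + d) (K(d) = (d² + d²) + (-43*(-1/47) + d*(-91 + d)) = 2*d² + (43/47 + d*(-91 + d)) = 43/47 + 2*d² + d*(-91 + d))
K(-215) + 15226 = (43/47 - 91*(-215) + 3*(-215)²) + 15226 = (43/47 + 19565 + 3*46225) + 15226 = (43/47 + 19565 + 138675) + 15226 = 7437323/47 + 15226 = 8152945/47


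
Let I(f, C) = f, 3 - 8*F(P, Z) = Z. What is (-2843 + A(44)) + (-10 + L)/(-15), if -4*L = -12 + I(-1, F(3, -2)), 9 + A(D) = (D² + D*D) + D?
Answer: 21289/20 ≈ 1064.4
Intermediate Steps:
F(P, Z) = 3/8 - Z/8
A(D) = -9 + D + 2*D² (A(D) = -9 + ((D² + D*D) + D) = -9 + ((D² + D²) + D) = -9 + (2*D² + D) = -9 + (D + 2*D²) = -9 + D + 2*D²)
L = 13/4 (L = -(-12 - 1)/4 = -¼*(-13) = 13/4 ≈ 3.2500)
(-2843 + A(44)) + (-10 + L)/(-15) = (-2843 + (-9 + 44 + 2*44²)) + (-10 + 13/4)/(-15) = (-2843 + (-9 + 44 + 2*1936)) - 27/4*(-1/15) = (-2843 + (-9 + 44 + 3872)) + 9/20 = (-2843 + 3907) + 9/20 = 1064 + 9/20 = 21289/20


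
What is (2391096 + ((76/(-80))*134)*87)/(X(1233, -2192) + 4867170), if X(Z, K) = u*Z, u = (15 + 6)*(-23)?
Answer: 7933403/14238770 ≈ 0.55717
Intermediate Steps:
u = -483 (u = 21*(-23) = -483)
X(Z, K) = -483*Z
(2391096 + ((76/(-80))*134)*87)/(X(1233, -2192) + 4867170) = (2391096 + ((76/(-80))*134)*87)/(-483*1233 + 4867170) = (2391096 + ((76*(-1/80))*134)*87)/(-595539 + 4867170) = (2391096 - 19/20*134*87)/4271631 = (2391096 - 1273/10*87)*(1/4271631) = (2391096 - 110751/10)*(1/4271631) = (23800209/10)*(1/4271631) = 7933403/14238770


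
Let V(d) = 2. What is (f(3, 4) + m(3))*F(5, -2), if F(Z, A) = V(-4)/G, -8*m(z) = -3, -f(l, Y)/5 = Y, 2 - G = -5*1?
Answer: -157/28 ≈ -5.6071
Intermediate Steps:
G = 7 (G = 2 - (-5) = 2 - 1*(-5) = 2 + 5 = 7)
f(l, Y) = -5*Y
m(z) = 3/8 (m(z) = -1/8*(-3) = 3/8)
F(Z, A) = 2/7
(f(3, 4) + m(3))*F(5, -2) = (-5*4 + 3/8)*(2/7) = (-20 + 3/8)*(2/7) = -157/8*2/7 = -157/28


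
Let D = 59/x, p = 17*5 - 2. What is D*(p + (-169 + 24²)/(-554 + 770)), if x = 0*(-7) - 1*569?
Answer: -1081765/122904 ≈ -8.8017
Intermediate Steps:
p = 83 (p = 85 - 2 = 83)
x = -569 (x = 0 - 569 = -569)
D = -59/569 (D = 59/(-569) = 59*(-1/569) = -59/569 ≈ -0.10369)
D*(p + (-169 + 24²)/(-554 + 770)) = -59*(83 + (-169 + 24²)/(-554 + 770))/569 = -59*(83 + (-169 + 576)/216)/569 = -59*(83 + 407*(1/216))/569 = -59*(83 + 407/216)/569 = -59/569*18335/216 = -1081765/122904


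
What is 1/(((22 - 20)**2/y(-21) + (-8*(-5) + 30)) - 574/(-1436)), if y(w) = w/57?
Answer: 5026/299261 ≈ 0.016795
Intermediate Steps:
y(w) = w/57 (y(w) = w*(1/57) = w/57)
1/(((22 - 20)**2/y(-21) + (-8*(-5) + 30)) - 574/(-1436)) = 1/(((22 - 20)**2/(((1/57)*(-21))) + (-8*(-5) + 30)) - 574/(-1436)) = 1/((2**2/(-7/19) + (40 + 30)) - 574*(-1/1436)) = 1/((4*(-19/7) + 70) + 287/718) = 1/((-76/7 + 70) + 287/718) = 1/(414/7 + 287/718) = 1/(299261/5026) = 5026/299261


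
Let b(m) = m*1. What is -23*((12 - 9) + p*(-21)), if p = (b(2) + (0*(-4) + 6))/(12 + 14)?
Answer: 1035/13 ≈ 79.615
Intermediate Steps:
b(m) = m
p = 4/13 (p = (2 + (0*(-4) + 6))/(12 + 14) = (2 + (0 + 6))/26 = (2 + 6)*(1/26) = 8*(1/26) = 4/13 ≈ 0.30769)
-23*((12 - 9) + p*(-21)) = -23*((12 - 9) + (4/13)*(-21)) = -23*(3 - 84/13) = -23*(-45/13) = 1035/13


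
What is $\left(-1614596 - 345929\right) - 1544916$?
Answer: $-3505441$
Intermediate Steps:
$\left(-1614596 - 345929\right) - 1544916 = -1960525 - 1544916 = -3505441$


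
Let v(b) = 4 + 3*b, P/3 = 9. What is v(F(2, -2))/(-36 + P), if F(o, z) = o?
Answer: -10/9 ≈ -1.1111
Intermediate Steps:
P = 27 (P = 3*9 = 27)
v(F(2, -2))/(-36 + P) = (4 + 3*2)/(-36 + 27) = (4 + 6)/(-9) = 10*(-⅑) = -10/9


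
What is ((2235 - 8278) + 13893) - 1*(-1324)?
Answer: 9174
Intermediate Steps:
((2235 - 8278) + 13893) - 1*(-1324) = (-6043 + 13893) + 1324 = 7850 + 1324 = 9174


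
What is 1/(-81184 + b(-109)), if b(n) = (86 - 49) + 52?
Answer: -1/81095 ≈ -1.2331e-5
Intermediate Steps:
b(n) = 89 (b(n) = 37 + 52 = 89)
1/(-81184 + b(-109)) = 1/(-81184 + 89) = 1/(-81095) = -1/81095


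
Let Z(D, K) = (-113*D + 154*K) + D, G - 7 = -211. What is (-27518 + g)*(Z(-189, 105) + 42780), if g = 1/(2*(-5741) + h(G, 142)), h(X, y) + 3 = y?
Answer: -8335922042550/3781 ≈ -2.2047e+9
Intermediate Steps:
G = -204 (G = 7 - 211 = -204)
Z(D, K) = -112*D + 154*K
h(X, y) = -3 + y
g = -1/11343 (g = 1/(2*(-5741) + (-3 + 142)) = 1/(-11482 + 139) = 1/(-11343) = -1/11343 ≈ -8.8160e-5)
(-27518 + g)*(Z(-189, 105) + 42780) = (-27518 - 1/11343)*((-112*(-189) + 154*105) + 42780) = -312136675*((21168 + 16170) + 42780)/11343 = -312136675*(37338 + 42780)/11343 = -312136675/11343*80118 = -8335922042550/3781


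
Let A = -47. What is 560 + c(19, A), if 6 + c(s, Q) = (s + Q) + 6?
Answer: 532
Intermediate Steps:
c(s, Q) = Q + s (c(s, Q) = -6 + ((s + Q) + 6) = -6 + ((Q + s) + 6) = -6 + (6 + Q + s) = Q + s)
560 + c(19, A) = 560 + (-47 + 19) = 560 - 28 = 532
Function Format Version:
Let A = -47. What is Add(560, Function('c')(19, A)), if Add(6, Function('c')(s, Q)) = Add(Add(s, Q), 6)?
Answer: 532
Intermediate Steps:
Function('c')(s, Q) = Add(Q, s) (Function('c')(s, Q) = Add(-6, Add(Add(s, Q), 6)) = Add(-6, Add(Add(Q, s), 6)) = Add(-6, Add(6, Q, s)) = Add(Q, s))
Add(560, Function('c')(19, A)) = Add(560, Add(-47, 19)) = Add(560, -28) = 532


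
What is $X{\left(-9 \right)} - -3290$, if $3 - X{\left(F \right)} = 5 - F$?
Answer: $3279$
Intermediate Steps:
$X{\left(F \right)} = -2 + F$ ($X{\left(F \right)} = 3 - \left(5 - F\right) = 3 + \left(-5 + F\right) = -2 + F$)
$X{\left(-9 \right)} - -3290 = \left(-2 - 9\right) - -3290 = -11 + 3290 = 3279$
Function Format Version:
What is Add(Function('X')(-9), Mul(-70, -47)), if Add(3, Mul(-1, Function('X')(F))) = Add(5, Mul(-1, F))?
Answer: 3279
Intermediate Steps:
Function('X')(F) = Add(-2, F) (Function('X')(F) = Add(3, Mul(-1, Add(5, Mul(-1, F)))) = Add(3, Add(-5, F)) = Add(-2, F))
Add(Function('X')(-9), Mul(-70, -47)) = Add(Add(-2, -9), Mul(-70, -47)) = Add(-11, 3290) = 3279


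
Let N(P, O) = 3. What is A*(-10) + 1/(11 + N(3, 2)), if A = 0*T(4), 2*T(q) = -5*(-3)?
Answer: 1/14 ≈ 0.071429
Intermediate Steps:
T(q) = 15/2 (T(q) = (-5*(-3))/2 = (1/2)*15 = 15/2)
A = 0 (A = 0*(15/2) = 0)
A*(-10) + 1/(11 + N(3, 2)) = 0*(-10) + 1/(11 + 3) = 0 + 1/14 = 1/14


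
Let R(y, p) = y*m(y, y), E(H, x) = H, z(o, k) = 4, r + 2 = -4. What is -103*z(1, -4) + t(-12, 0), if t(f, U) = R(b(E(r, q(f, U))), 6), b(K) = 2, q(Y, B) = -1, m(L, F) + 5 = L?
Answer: -418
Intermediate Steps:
r = -6 (r = -2 - 4 = -6)
m(L, F) = -5 + L
R(y, p) = y*(-5 + y)
t(f, U) = -6 (t(f, U) = 2*(-5 + 2) = 2*(-3) = -6)
-103*z(1, -4) + t(-12, 0) = -103*4 - 6 = -412 - 6 = -418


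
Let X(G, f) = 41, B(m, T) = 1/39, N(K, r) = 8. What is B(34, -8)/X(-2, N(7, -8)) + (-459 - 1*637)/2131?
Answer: -1750373/3407469 ≈ -0.51369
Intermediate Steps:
B(m, T) = 1/39
B(34, -8)/X(-2, N(7, -8)) + (-459 - 1*637)/2131 = (1/39)/41 + (-459 - 1*637)/2131 = (1/39)*(1/41) + (-459 - 637)*(1/2131) = 1/1599 - 1096*1/2131 = 1/1599 - 1096/2131 = -1750373/3407469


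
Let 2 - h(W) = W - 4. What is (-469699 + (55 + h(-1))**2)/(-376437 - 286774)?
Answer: 465855/663211 ≈ 0.70242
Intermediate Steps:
h(W) = 6 - W (h(W) = 2 - (W - 4) = 2 - (-4 + W) = 2 + (4 - W) = 6 - W)
(-469699 + (55 + h(-1))**2)/(-376437 - 286774) = (-469699 + (55 + (6 - 1*(-1)))**2)/(-376437 - 286774) = (-469699 + (55 + (6 + 1))**2)/(-663211) = (-469699 + (55 + 7)**2)*(-1/663211) = (-469699 + 62**2)*(-1/663211) = (-469699 + 3844)*(-1/663211) = -465855*(-1/663211) = 465855/663211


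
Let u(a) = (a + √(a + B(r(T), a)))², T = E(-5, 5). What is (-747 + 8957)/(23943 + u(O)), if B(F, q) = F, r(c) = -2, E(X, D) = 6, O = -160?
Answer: 8210*I/(2880*√2 + 49381*I) ≈ 0.16513 + 0.01362*I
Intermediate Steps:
T = 6
u(a) = (a + √(-2 + a))² (u(a) = (a + √(a - 2))² = (a + √(-2 + a))²)
(-747 + 8957)/(23943 + u(O)) = (-747 + 8957)/(23943 + (-160 + √(-2 - 160))²) = 8210/(23943 + (-160 + √(-162))²) = 8210/(23943 + (-160 + 9*I*√2)²)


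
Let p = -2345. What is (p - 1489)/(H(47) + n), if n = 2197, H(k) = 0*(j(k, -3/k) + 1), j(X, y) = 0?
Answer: -3834/2197 ≈ -1.7451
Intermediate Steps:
H(k) = 0 (H(k) = 0*(0 + 1) = 0*1 = 0)
(p - 1489)/(H(47) + n) = (-2345 - 1489)/(0 + 2197) = -3834/2197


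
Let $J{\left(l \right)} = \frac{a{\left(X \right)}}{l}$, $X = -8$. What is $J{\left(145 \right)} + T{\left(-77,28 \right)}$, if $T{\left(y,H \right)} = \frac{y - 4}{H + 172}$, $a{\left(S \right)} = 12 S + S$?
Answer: $- \frac{6509}{5800} \approx -1.1222$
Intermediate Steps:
$a{\left(S \right)} = 13 S$
$T{\left(y,H \right)} = \frac{-4 + y}{172 + H}$
$J{\left(l \right)} = - \frac{104}{l}$ ($J{\left(l \right)} = \frac{13 \left(-8\right)}{l} = - \frac{104}{l}$)
$J{\left(145 \right)} + T{\left(-77,28 \right)} = - \frac{104}{145} + \frac{-4 - 77}{172 + 28} = \left(-104\right) \frac{1}{145} + \frac{1}{200} \left(-81\right) = - \frac{104}{145} + \frac{1}{200} \left(-81\right) = - \frac{104}{145} - \frac{81}{200} = - \frac{6509}{5800}$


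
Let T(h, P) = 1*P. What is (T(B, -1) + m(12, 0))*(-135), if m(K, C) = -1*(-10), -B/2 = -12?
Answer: -1215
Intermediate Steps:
B = 24 (B = -2*(-12) = 24)
m(K, C) = 10
T(h, P) = P
(T(B, -1) + m(12, 0))*(-135) = (-1 + 10)*(-135) = 9*(-135) = -1215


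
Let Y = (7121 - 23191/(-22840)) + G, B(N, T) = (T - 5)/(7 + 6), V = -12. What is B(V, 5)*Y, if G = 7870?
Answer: 0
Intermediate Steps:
B(N, T) = -5/13 + T/13 (B(N, T) = (-5 + T)/13 = (-5 + T)*(1/13) = -5/13 + T/13)
Y = 342417631/22840 (Y = (7121 - 23191/(-22840)) + 7870 = (7121 - 23191*(-1/22840)) + 7870 = (7121 + 23191/22840) + 7870 = 162666831/22840 + 7870 = 342417631/22840 ≈ 14992.)
B(V, 5)*Y = (-5/13 + (1/13)*5)*(342417631/22840) = (-5/13 + 5/13)*(342417631/22840) = 0*(342417631/22840) = 0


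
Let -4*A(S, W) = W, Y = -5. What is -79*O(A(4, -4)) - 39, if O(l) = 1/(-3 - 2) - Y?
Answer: -2091/5 ≈ -418.20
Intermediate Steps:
A(S, W) = -W/4
O(l) = 24/5 (O(l) = 1/(-3 - 2) - 1*(-5) = 1/(-5) + 5 = -1/5 + 5 = 24/5)
-79*O(A(4, -4)) - 39 = -79*24/5 - 39 = -1896/5 - 39 = -2091/5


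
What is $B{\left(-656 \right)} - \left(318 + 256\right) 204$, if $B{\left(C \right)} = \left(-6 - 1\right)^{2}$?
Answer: $-117047$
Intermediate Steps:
$B{\left(C \right)} = 49$ ($B{\left(C \right)} = \left(-7\right)^{2} = 49$)
$B{\left(-656 \right)} - \left(318 + 256\right) 204 = 49 - \left(318 + 256\right) 204 = 49 - 574 \cdot 204 = 49 - 117096 = -117047$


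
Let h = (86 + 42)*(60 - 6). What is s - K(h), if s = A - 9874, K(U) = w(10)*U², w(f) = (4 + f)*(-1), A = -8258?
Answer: 668842284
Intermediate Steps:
w(f) = -4 - f
h = 6912 (h = 128*54 = 6912)
K(U) = -14*U² (K(U) = (-4 - 1*10)*U² = (-4 - 10)*U² = -14*U²)
s = -18132 (s = -8258 - 9874 = -18132)
s - K(h) = -18132 - (-14)*6912² = -18132 - (-14)*47775744 = -18132 - 1*(-668860416) = -18132 + 668860416 = 668842284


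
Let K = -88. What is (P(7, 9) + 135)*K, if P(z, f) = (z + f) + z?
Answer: -13904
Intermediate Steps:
P(z, f) = f + 2*z (P(z, f) = (f + z) + z = f + 2*z)
(P(7, 9) + 135)*K = ((9 + 2*7) + 135)*(-88) = ((9 + 14) + 135)*(-88) = (23 + 135)*(-88) = 158*(-88) = -13904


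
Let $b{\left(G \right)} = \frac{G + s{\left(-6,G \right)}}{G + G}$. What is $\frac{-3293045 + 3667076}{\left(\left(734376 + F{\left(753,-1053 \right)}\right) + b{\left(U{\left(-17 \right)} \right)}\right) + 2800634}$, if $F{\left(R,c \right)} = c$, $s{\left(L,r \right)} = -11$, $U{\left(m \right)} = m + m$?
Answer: $\frac{25434108}{240309121} \approx 0.10584$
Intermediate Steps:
$U{\left(m \right)} = 2 m$
$b{\left(G \right)} = \frac{-11 + G}{2 G}$ ($b{\left(G \right)} = \frac{G - 11}{G + G} = \frac{-11 + G}{2 G}$)
$\frac{-3293045 + 3667076}{\left(\left(734376 + F{\left(753,-1053 \right)}\right) + b{\left(U{\left(-17 \right)} \right)}\right) + 2800634} = \frac{-3293045 + 3667076}{\left(\left(734376 - 1053\right) + \frac{-11 + 2 \left(-17\right)}{2 \cdot 2 \left(-17\right)}\right) + 2800634} = \frac{374031}{\left(733323 + \frac{-11 - 34}{2 \left(-34\right)}\right) + 2800634} = \frac{374031}{\left(733323 + \frac{1}{2} \left(- \frac{1}{34}\right) \left(-45\right)\right) + 2800634} = \frac{374031}{\left(733323 + \frac{45}{68}\right) + 2800634} = \frac{374031}{\frac{49866009}{68} + 2800634} = \frac{374031}{\frac{240309121}{68}} = 374031 \cdot \frac{68}{240309121} = \frac{25434108}{240309121}$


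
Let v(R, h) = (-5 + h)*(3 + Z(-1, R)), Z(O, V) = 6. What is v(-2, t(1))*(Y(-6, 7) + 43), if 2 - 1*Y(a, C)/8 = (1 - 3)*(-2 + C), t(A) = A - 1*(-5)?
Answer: 1251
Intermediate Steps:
t(A) = 5 + A (t(A) = A + 5 = 5 + A)
Y(a, C) = -16 + 16*C (Y(a, C) = 16 - 8*(1 - 3)*(-2 + C) = 16 - (-16)*(-2 + C) = 16 - 8*(4 - 2*C) = 16 + (-32 + 16*C) = -16 + 16*C)
v(R, h) = -45 + 9*h (v(R, h) = (-5 + h)*(3 + 6) = (-5 + h)*9 = -45 + 9*h)
v(-2, t(1))*(Y(-6, 7) + 43) = (-45 + 9*(5 + 1))*((-16 + 16*7) + 43) = (-45 + 9*6)*((-16 + 112) + 43) = (-45 + 54)*(96 + 43) = 9*139 = 1251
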